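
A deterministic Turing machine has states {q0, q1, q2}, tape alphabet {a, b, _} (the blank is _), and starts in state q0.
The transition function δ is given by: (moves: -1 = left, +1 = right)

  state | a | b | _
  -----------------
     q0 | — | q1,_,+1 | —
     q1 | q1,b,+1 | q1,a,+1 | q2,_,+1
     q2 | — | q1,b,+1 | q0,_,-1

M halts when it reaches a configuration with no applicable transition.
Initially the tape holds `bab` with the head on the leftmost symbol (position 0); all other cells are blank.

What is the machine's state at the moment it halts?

q0

q0 | [b]ab__   read b → write _, move +1, go to q1
q1 | _[a]b__   read a → write b, move +1, go to q1
q1 | _b[b]__   read b → write a, move +1, go to q1
q1 | _ba[_]_   read _ → write _, move +1, go to q2
q2 | _ba_[_]   read _ → write _, move -1, go to q0
q0 | _ba[_]_
No transition is defined for (q0, _); M halts in state q0.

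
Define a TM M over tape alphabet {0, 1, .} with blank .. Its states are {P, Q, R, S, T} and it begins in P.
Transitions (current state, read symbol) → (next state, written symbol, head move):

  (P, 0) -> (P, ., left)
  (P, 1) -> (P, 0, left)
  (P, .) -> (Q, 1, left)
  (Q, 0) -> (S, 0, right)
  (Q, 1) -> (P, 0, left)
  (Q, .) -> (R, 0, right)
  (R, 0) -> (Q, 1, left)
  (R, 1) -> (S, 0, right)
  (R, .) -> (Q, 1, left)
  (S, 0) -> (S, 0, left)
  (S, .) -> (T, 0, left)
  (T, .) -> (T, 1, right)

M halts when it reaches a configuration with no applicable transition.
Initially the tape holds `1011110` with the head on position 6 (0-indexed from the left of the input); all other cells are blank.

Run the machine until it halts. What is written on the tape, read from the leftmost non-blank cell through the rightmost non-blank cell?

10000.0000

P | ....101111[0]   read 0 → write ., move left, go to P
P | ....10111[1].   read 1 → write 0, move left, go to P
P | ....1011[1]0.   read 1 → write 0, move left, go to P
P | ....101[1]00.   read 1 → write 0, move left, go to P
P | ....10[1]000.   read 1 → write 0, move left, go to P
P | ....1[0]0000.   read 0 → write ., move left, go to P
P | ....[1].0000.   read 1 → write 0, move left, go to P
P | ...[.]0.0000.   read . → write 1, move left, go to Q
Q | ..[.]10.0000.   read . → write 0, move right, go to R
R | ..0[1]0.0000.   read 1 → write 0, move right, go to S
S | ..00[0].0000.   read 0 → write 0, move left, go to S
S | ..0[0]0.0000.   read 0 → write 0, move left, go to S
S | ..[0]00.0000.   read 0 → write 0, move left, go to S
S | .[.]000.0000.   read . → write 0, move left, go to T
T | [.]0000.0000.   read . → write 1, move right, go to T
T | 1[0]000.0000.
The non-blank tape span at halt is 10000.0000.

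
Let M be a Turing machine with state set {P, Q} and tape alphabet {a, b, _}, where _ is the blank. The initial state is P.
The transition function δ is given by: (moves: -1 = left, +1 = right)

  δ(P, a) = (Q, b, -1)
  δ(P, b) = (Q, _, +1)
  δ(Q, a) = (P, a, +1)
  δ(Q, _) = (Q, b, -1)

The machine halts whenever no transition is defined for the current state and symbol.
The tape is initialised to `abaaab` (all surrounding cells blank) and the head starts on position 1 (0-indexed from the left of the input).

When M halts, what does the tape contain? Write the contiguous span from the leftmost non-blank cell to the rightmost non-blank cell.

P | a[b]aaab_   read b → write _, move +1, go to Q
Q | a_[a]aab_   read a → write a, move +1, go to P
P | a_a[a]ab_   read a → write b, move -1, go to Q
Q | a_[a]bab_   read a → write a, move +1, go to P
P | a_a[b]ab_   read b → write _, move +1, go to Q
Q | a_a_[a]b_   read a → write a, move +1, go to P
P | a_a_a[b]_   read b → write _, move +1, go to Q
Q | a_a_a_[_]   read _ → write b, move -1, go to Q
Q | a_a_a[_]b   read _ → write b, move -1, go to Q
Q | a_a_[a]bb   read a → write a, move +1, go to P
P | a_a_a[b]b   read b → write _, move +1, go to Q
Q | a_a_a_[b]
The non-blank tape span at halt is a_a_a_b.

a_a_a_b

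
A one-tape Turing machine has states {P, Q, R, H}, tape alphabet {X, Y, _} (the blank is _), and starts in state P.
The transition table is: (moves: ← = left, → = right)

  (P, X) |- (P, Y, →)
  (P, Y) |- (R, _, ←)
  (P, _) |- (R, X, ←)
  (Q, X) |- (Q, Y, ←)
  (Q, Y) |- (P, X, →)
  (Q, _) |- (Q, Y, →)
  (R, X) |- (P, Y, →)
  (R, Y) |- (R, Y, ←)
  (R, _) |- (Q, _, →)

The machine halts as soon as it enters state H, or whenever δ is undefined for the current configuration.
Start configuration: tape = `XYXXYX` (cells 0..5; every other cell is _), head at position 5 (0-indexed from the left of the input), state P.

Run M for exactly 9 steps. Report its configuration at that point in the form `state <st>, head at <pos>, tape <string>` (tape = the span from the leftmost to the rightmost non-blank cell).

state R, head at 2, tape XYY__YX

state=P head=5 tape=XYXXY[X]_   (P,X)→(P,Y,→)
state=P head=6 tape=XYXXYY[_]   (P,_)→(R,X,←)
state=R head=5 tape=XYXXY[Y]X   (R,Y)→(R,Y,←)
state=R head=4 tape=XYXX[Y]YX   (R,Y)→(R,Y,←)
state=R head=3 tape=XYX[X]YYX   (R,X)→(P,Y,→)
state=P head=4 tape=XYXY[Y]YX   (P,Y)→(R,_,←)
state=R head=3 tape=XYX[Y]_YX   (R,Y)→(R,Y,←)
state=R head=2 tape=XY[X]Y_YX   (R,X)→(P,Y,→)
state=P head=3 tape=XYY[Y]_YX   (P,Y)→(R,_,←)
state=R head=2 tape=XY[Y]__YX
After 9 steps: state R, head at 2, tape XYY__YX.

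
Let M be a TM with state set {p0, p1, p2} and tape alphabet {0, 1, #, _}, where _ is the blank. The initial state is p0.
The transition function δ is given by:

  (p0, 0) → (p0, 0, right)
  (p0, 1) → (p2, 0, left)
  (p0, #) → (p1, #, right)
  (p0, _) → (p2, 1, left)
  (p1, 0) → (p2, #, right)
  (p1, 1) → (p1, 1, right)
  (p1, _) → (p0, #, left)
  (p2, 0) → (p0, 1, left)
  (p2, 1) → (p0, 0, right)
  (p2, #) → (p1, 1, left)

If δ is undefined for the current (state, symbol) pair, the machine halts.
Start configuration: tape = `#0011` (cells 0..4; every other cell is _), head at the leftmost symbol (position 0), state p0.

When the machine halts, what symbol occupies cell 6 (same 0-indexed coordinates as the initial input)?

p0 | [#]0011__   read # → write #, move right, go to p1
p1 | #[0]011__   read 0 → write #, move right, go to p2
p2 | ##[0]11__   read 0 → write 1, move left, go to p0
p0 | #[#]111__   read # → write #, move right, go to p1
p1 | ##[1]11__   read 1 → write 1, move right, go to p1
p1 | ##1[1]1__   read 1 → write 1, move right, go to p1
p1 | ##11[1]__   read 1 → write 1, move right, go to p1
p1 | ##111[_]_   read _ → write #, move left, go to p0
p0 | ##11[1]#_   read 1 → write 0, move left, go to p2
p2 | ##1[1]0#_   read 1 → write 0, move right, go to p0
p0 | ##10[0]#_   read 0 → write 0, move right, go to p0
p0 | ##100[#]_   read # → write #, move right, go to p1
p1 | ##100#[_]   read _ → write #, move left, go to p0
p0 | ##100[#]#   read # → write #, move right, go to p1
p1 | ##100#[#]
Cell 6 holds # when M halts.

#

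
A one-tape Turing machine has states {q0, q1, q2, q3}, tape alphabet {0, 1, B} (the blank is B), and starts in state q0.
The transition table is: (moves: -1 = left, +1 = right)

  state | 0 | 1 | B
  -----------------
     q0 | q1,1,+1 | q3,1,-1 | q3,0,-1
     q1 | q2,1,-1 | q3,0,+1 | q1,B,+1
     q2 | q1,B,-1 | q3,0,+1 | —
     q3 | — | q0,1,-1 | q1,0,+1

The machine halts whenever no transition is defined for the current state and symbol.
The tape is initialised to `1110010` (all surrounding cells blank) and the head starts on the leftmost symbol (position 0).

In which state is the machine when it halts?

q0 | B[1]110010   read 1 → write 1, move -1, go to q3
q3 | [B]1110010   read B → write 0, move +1, go to q1
q1 | 0[1]110010   read 1 → write 0, move +1, go to q3
q3 | 00[1]10010   read 1 → write 1, move -1, go to q0
q0 | 0[0]110010   read 0 → write 1, move +1, go to q1
q1 | 01[1]10010   read 1 → write 0, move +1, go to q3
q3 | 010[1]0010   read 1 → write 1, move -1, go to q0
q0 | 01[0]10010   read 0 → write 1, move +1, go to q1
q1 | 011[1]0010   read 1 → write 0, move +1, go to q3
q3 | 0110[0]010
No transition is defined for (q3, 0); M halts in state q3.

q3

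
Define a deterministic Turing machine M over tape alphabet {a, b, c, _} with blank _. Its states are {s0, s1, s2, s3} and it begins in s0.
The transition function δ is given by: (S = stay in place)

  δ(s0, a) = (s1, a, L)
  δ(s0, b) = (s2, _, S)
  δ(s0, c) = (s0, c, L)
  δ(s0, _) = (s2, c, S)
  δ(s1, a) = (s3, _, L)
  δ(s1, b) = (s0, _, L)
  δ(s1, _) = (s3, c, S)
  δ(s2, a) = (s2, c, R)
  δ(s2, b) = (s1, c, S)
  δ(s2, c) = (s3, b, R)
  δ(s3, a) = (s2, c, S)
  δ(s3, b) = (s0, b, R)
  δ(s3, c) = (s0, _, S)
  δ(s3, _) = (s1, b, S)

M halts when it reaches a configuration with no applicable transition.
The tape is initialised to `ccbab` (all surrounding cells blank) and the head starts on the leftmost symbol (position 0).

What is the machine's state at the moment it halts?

s0 | _[c]cbab   read c → write c, move L, go to s0
s0 | [_]ccbab   read _ → write c, move S, go to s2
s2 | [c]ccbab   read c → write b, move R, go to s3
s3 | b[c]cbab   read c → write _, move S, go to s0
s0 | b[_]cbab   read _ → write c, move S, go to s2
s2 | b[c]cbab   read c → write b, move R, go to s3
s3 | bb[c]bab   read c → write _, move S, go to s0
s0 | bb[_]bab   read _ → write c, move S, go to s2
s2 | bb[c]bab   read c → write b, move R, go to s3
s3 | bbb[b]ab   read b → write b, move R, go to s0
s0 | bbbb[a]b   read a → write a, move L, go to s1
s1 | bbb[b]ab   read b → write _, move L, go to s0
s0 | bb[b]_ab   read b → write _, move S, go to s2
s2 | bb[_]_ab
No transition is defined for (s2, _); M halts in state s2.

s2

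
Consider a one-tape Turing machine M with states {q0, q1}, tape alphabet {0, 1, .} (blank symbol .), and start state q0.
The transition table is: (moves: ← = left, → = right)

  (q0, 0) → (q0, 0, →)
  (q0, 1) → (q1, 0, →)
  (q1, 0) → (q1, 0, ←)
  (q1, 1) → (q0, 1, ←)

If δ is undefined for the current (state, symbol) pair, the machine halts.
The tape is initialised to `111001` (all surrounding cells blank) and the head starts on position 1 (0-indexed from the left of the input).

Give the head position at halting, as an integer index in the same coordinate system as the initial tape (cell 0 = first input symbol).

-1

q0 | .1[1]1001   read 1 → write 0, move →, go to q1
q1 | .10[1]001   read 1 → write 1, move ←, go to q0
q0 | .1[0]1001   read 0 → write 0, move →, go to q0
q0 | .10[1]001   read 1 → write 0, move →, go to q1
q1 | .100[0]01   read 0 → write 0, move ←, go to q1
q1 | .10[0]001   read 0 → write 0, move ←, go to q1
q1 | .1[0]0001   read 0 → write 0, move ←, go to q1
q1 | .[1]00001   read 1 → write 1, move ←, go to q0
q0 | [.]100001
At halt the head is at cell -1.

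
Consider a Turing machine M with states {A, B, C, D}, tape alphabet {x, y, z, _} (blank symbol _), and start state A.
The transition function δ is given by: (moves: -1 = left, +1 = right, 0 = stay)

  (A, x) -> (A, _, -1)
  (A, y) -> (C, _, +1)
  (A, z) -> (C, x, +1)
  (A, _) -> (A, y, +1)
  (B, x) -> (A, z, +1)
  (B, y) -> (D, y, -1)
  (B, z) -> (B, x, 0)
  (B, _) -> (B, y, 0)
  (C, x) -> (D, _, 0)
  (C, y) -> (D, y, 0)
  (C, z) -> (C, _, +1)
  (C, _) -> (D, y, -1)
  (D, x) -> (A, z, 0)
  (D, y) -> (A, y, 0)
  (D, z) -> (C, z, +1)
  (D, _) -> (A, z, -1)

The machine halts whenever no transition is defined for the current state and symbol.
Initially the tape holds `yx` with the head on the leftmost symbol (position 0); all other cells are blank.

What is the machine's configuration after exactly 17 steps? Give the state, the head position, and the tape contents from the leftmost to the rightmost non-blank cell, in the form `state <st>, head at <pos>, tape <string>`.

state A, head at -1, tape zyzy

A | _[y]x__   read y → write _, move +1, go to C
C | __[x]__   read x → write _, move 0, go to D
D | __[_]__   read _ → write z, move -1, go to A
A | _[_]z__   read _ → write y, move +1, go to A
A | _y[z]__   read z → write x, move +1, go to C
C | _yx[_]_   read _ → write y, move -1, go to D
D | _y[x]y_   read x → write z, move 0, go to A
A | _y[z]y_   read z → write x, move +1, go to C
C | _yx[y]_   read y → write y, move 0, go to D
D | _yx[y]_   read y → write y, move 0, go to A
A | _yx[y]_   read y → write _, move +1, go to C
C | _yx_[_]   read _ → write y, move -1, go to D
D | _yx[_]y   read _ → write z, move -1, go to A
A | _y[x]zy   read x → write _, move -1, go to A
A | _[y]_zy   read y → write _, move +1, go to C
C | __[_]zy   read _ → write y, move -1, go to D
D | _[_]yzy   read _ → write z, move -1, go to A
A | [_]zyzy
After 17 steps: state A, head at -1, tape zyzy.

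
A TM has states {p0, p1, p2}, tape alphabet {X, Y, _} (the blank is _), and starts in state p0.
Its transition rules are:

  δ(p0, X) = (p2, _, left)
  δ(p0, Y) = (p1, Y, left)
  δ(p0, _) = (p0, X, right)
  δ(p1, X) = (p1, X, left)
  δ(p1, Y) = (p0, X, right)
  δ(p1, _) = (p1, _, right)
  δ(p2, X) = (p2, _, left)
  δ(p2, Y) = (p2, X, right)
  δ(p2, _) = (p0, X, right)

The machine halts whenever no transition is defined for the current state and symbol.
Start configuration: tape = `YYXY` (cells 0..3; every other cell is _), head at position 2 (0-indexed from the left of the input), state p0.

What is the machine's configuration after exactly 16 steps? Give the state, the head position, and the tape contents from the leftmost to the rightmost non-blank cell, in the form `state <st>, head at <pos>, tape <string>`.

state p2, head at -2, tape Y

p0 | __YY[X]Y   read X → write _, move left, go to p2
p2 | __Y[Y]_Y   read Y → write X, move right, go to p2
p2 | __YX[_]Y   read _ → write X, move right, go to p0
p0 | __YXX[Y]   read Y → write Y, move left, go to p1
p1 | __YX[X]Y   read X → write X, move left, go to p1
p1 | __Y[X]XY   read X → write X, move left, go to p1
p1 | __[Y]XXY   read Y → write X, move right, go to p0
p0 | __X[X]XY   read X → write _, move left, go to p2
p2 | __[X]_XY   read X → write _, move left, go to p2
p2 | _[_]__XY   read _ → write X, move right, go to p0
p0 | _X[_]_XY   read _ → write X, move right, go to p0
p0 | _XX[_]XY   read _ → write X, move right, go to p0
p0 | _XXX[X]Y   read X → write _, move left, go to p2
p2 | _XX[X]_Y   read X → write _, move left, go to p2
p2 | _X[X]__Y   read X → write _, move left, go to p2
p2 | _[X]___Y   read X → write _, move left, go to p2
p2 | [_]____Y
After 16 steps: state p2, head at -2, tape Y.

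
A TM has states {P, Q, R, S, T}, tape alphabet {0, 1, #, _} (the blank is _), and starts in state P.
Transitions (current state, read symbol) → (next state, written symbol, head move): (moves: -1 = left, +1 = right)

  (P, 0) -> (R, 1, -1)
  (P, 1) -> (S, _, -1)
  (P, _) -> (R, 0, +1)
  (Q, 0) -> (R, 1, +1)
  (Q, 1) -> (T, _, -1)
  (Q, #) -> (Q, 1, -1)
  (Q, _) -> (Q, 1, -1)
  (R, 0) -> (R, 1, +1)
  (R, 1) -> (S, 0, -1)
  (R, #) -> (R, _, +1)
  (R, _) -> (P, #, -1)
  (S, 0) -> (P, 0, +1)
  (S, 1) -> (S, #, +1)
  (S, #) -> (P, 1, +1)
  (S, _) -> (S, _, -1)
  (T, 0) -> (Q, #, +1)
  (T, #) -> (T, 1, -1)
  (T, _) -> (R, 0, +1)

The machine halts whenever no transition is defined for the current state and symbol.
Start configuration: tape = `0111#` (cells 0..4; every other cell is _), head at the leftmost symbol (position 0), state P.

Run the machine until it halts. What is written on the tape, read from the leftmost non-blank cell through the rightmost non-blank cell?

00#0#0#

state=P head=0 tape=__[0]111#   (P,0)→(R,1,-1)
state=R head=-1 tape=_[_]1111#   (R,_)→(P,#,-1)
state=P head=-2 tape=[_]#1111#   (P,_)→(R,0,+1)
state=R head=-1 tape=0[#]1111#   (R,#)→(R,_,+1)
state=R head=0 tape=0_[1]111#   (R,1)→(S,0,-1)
state=S head=-1 tape=0[_]0111#   (S,_)→(S,_,-1)
state=S head=-2 tape=[0]_0111#   (S,0)→(P,0,+1)
state=P head=-1 tape=0[_]0111#   (P,_)→(R,0,+1)
state=R head=0 tape=00[0]111#   (R,0)→(R,1,+1)
state=R head=1 tape=001[1]11#   (R,1)→(S,0,-1)
state=S head=0 tape=00[1]011#   (S,1)→(S,#,+1)
state=S head=1 tape=00#[0]11#   (S,0)→(P,0,+1)
state=P head=2 tape=00#0[1]1#   (P,1)→(S,_,-1)
state=S head=1 tape=00#[0]_1#   (S,0)→(P,0,+1)
state=P head=2 tape=00#0[_]1#   (P,_)→(R,0,+1)
state=R head=3 tape=00#00[1]#   (R,1)→(S,0,-1)
state=S head=2 tape=00#0[0]0#   (S,0)→(P,0,+1)
state=P head=3 tape=00#00[0]#   (P,0)→(R,1,-1)
state=R head=2 tape=00#0[0]1#   (R,0)→(R,1,+1)
state=R head=3 tape=00#01[1]#   (R,1)→(S,0,-1)
state=S head=2 tape=00#0[1]0#   (S,1)→(S,#,+1)
state=S head=3 tape=00#0#[0]#   (S,0)→(P,0,+1)
state=P head=4 tape=00#0#0[#]
The non-blank tape span at halt is 00#0#0#.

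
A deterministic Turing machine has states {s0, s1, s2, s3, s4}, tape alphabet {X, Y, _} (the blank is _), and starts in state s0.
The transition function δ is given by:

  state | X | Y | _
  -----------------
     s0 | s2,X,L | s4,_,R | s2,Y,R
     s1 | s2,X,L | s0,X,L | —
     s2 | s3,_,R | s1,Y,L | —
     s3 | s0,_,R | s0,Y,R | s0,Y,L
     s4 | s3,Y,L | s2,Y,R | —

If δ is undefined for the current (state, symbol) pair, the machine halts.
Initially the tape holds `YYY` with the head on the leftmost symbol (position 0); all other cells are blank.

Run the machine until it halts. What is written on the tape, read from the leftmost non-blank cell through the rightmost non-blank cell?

Y_YY

state=s0 head=0 tape=[Y]YY__   (s0,Y)→(s4,_,R)
state=s4 head=1 tape=_[Y]Y__   (s4,Y)→(s2,Y,R)
state=s2 head=2 tape=_Y[Y]__   (s2,Y)→(s1,Y,L)
state=s1 head=1 tape=_[Y]Y__   (s1,Y)→(s0,X,L)
state=s0 head=0 tape=[_]XY__   (s0,_)→(s2,Y,R)
state=s2 head=1 tape=Y[X]Y__   (s2,X)→(s3,_,R)
state=s3 head=2 tape=Y_[Y]__   (s3,Y)→(s0,Y,R)
state=s0 head=3 tape=Y_Y[_]_   (s0,_)→(s2,Y,R)
state=s2 head=4 tape=Y_YY[_]
The non-blank tape span at halt is Y_YY.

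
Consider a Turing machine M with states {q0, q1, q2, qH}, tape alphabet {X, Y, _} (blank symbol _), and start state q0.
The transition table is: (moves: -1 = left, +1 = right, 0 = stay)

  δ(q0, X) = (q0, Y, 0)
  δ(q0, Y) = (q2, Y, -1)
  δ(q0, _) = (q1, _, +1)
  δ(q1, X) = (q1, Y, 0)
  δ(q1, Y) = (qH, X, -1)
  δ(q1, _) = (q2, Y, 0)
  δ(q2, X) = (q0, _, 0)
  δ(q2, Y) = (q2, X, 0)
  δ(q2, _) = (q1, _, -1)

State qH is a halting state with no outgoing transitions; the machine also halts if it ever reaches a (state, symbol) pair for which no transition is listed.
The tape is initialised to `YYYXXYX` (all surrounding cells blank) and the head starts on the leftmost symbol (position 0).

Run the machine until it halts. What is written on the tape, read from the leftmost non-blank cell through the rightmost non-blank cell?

XYYXXYX

q0 | __[Y]YYXXYX   read Y → write Y, move -1, go to q2
q2 | _[_]YYYXXYX   read _ → write _, move -1, go to q1
q1 | [_]_YYYXXYX   read _ → write Y, move 0, go to q2
q2 | [Y]_YYYXXYX   read Y → write X, move 0, go to q2
q2 | [X]_YYYXXYX   read X → write _, move 0, go to q0
q0 | [_]_YYYXXYX   read _ → write _, move +1, go to q1
q1 | _[_]YYYXXYX   read _ → write Y, move 0, go to q2
q2 | _[Y]YYYXXYX   read Y → write X, move 0, go to q2
q2 | _[X]YYYXXYX   read X → write _, move 0, go to q0
q0 | _[_]YYYXXYX   read _ → write _, move +1, go to q1
q1 | __[Y]YYXXYX   read Y → write X, move -1, go to qH
qH | _[_]XYYXXYX
The non-blank tape span at halt is XYYXXYX.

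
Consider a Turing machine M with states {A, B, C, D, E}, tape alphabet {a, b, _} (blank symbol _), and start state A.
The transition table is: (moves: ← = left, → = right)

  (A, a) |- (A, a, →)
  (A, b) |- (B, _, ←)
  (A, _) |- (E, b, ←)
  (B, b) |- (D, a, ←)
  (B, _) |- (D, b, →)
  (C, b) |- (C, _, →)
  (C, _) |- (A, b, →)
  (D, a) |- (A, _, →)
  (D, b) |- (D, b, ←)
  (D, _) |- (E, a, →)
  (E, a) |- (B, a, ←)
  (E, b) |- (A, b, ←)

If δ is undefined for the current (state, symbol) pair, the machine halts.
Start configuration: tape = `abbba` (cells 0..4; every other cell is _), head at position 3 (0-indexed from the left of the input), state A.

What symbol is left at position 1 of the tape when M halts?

A | abb[b]a   read b → write _, move ←, go to B
B | ab[b]_a   read b → write a, move ←, go to D
D | a[b]a_a   read b → write b, move ←, go to D
D | [a]ba_a   read a → write _, move →, go to A
A | _[b]a_a   read b → write _, move ←, go to B
B | [_]_a_a   read _ → write b, move →, go to D
D | b[_]a_a   read _ → write a, move →, go to E
E | ba[a]_a   read a → write a, move ←, go to B
B | b[a]a_a
Cell 1 holds a when M halts.

a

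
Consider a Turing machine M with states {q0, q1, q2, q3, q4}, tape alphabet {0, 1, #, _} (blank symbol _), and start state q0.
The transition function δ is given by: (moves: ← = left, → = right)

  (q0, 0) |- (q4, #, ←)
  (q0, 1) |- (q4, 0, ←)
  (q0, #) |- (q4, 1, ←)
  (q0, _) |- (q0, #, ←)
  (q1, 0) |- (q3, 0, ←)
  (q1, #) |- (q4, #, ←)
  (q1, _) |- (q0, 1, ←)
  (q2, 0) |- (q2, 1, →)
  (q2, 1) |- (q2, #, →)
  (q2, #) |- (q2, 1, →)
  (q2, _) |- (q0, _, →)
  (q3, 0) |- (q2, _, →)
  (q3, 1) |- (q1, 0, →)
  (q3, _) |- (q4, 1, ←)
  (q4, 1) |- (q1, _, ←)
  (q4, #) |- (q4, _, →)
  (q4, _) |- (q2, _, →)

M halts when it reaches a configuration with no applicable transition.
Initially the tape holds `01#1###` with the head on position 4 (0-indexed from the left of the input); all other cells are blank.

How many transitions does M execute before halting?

24

q0 | __01#1[#]##__   read # → write 1, move ←, go to q4
q4 | __01#[1]1##__   read 1 → write _, move ←, go to q1
q1 | __01[#]_1##__   read # → write #, move ←, go to q4
q4 | __0[1]#_1##__   read 1 → write _, move ←, go to q1
q1 | __[0]_#_1##__   read 0 → write 0, move ←, go to q3
q3 | _[_]0_#_1##__   read _ → write 1, move ←, go to q4
q4 | [_]10_#_1##__   read _ → write _, move →, go to q2
q2 | _[1]0_#_1##__   read 1 → write #, move →, go to q2
q2 | _#[0]_#_1##__   read 0 → write 1, move →, go to q2
q2 | _#1[_]#_1##__   read _ → write _, move →, go to q0
q0 | _#1_[#]_1##__   read # → write 1, move ←, go to q4
q4 | _#1[_]1_1##__   read _ → write _, move →, go to q2
q2 | _#1_[1]_1##__   read 1 → write #, move →, go to q2
q2 | _#1_#[_]1##__   read _ → write _, move →, go to q0
q0 | _#1_#_[1]##__   read 1 → write 0, move ←, go to q4
q4 | _#1_#[_]0##__   read _ → write _, move →, go to q2
q2 | _#1_#_[0]##__   read 0 → write 1, move →, go to q2
q2 | _#1_#_1[#]#__   read # → write 1, move →, go to q2
q2 | _#1_#_11[#]__   read # → write 1, move →, go to q2
q2 | _#1_#_111[_]_   read _ → write _, move →, go to q0
q0 | _#1_#_111_[_]   read _ → write #, move ←, go to q0
q0 | _#1_#_111[_]#   read _ → write #, move ←, go to q0
q0 | _#1_#_11[1]##   read 1 → write 0, move ←, go to q4
q4 | _#1_#_1[1]0##   read 1 → write _, move ←, go to q1
q1 | _#1_#_[1]_0##
M halts after 24 transitions.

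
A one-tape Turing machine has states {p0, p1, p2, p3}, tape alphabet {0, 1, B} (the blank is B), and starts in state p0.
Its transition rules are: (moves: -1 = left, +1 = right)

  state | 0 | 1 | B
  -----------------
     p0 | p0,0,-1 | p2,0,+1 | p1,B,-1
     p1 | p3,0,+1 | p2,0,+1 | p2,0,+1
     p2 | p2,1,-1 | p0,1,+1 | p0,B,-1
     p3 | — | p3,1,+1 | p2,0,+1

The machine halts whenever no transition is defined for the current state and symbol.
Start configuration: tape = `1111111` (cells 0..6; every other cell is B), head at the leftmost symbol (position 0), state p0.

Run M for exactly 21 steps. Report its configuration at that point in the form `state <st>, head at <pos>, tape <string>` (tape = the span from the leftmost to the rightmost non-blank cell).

state p2, head at 5, tape 0101001

p0 | [1]111111B   read 1 → write 0, move +1, go to p2
p2 | 0[1]11111B   read 1 → write 1, move +1, go to p0
p0 | 01[1]1111B   read 1 → write 0, move +1, go to p2
p2 | 010[1]111B   read 1 → write 1, move +1, go to p0
p0 | 0101[1]11B   read 1 → write 0, move +1, go to p2
p2 | 01010[1]1B   read 1 → write 1, move +1, go to p0
p0 | 010101[1]B   read 1 → write 0, move +1, go to p2
p2 | 0101010[B]   read B → write B, move -1, go to p0
p0 | 010101[0]B   read 0 → write 0, move -1, go to p0
p0 | 01010[1]0B   read 1 → write 0, move +1, go to p2
p2 | 010100[0]B   read 0 → write 1, move -1, go to p2
p2 | 01010[0]1B   read 0 → write 1, move -1, go to p2
p2 | 0101[0]11B   read 0 → write 1, move -1, go to p2
p2 | 010[1]111B   read 1 → write 1, move +1, go to p0
p0 | 0101[1]11B   read 1 → write 0, move +1, go to p2
p2 | 01010[1]1B   read 1 → write 1, move +1, go to p0
p0 | 010101[1]B   read 1 → write 0, move +1, go to p2
p2 | 0101010[B]   read B → write B, move -1, go to p0
p0 | 010101[0]B   read 0 → write 0, move -1, go to p0
p0 | 01010[1]0B   read 1 → write 0, move +1, go to p2
p2 | 010100[0]B   read 0 → write 1, move -1, go to p2
p2 | 01010[0]1B
After 21 steps: state p2, head at 5, tape 0101001.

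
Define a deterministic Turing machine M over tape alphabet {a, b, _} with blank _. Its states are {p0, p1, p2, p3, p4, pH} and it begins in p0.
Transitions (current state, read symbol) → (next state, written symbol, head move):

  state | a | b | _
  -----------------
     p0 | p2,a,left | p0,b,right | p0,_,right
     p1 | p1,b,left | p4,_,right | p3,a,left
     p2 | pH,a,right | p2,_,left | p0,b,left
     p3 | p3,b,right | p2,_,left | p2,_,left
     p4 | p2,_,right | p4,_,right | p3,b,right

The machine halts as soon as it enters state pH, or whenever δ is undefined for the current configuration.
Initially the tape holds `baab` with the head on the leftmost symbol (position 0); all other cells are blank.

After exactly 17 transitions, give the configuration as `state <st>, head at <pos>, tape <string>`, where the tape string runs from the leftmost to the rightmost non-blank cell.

p0 | ___[b]aab   read b → write b, move right, go to p0
p0 | ___b[a]ab   read a → write a, move left, go to p2
p2 | ___[b]aab   read b → write _, move left, go to p2
p2 | __[_]_aab   read _ → write b, move left, go to p0
p0 | _[_]b_aab   read _ → write _, move right, go to p0
p0 | __[b]_aab   read b → write b, move right, go to p0
p0 | __b[_]aab   read _ → write _, move right, go to p0
p0 | __b_[a]ab   read a → write a, move left, go to p2
p2 | __b[_]aab   read _ → write b, move left, go to p0
p0 | __[b]baab   read b → write b, move right, go to p0
p0 | __b[b]aab   read b → write b, move right, go to p0
p0 | __bb[a]ab   read a → write a, move left, go to p2
p2 | __b[b]aab   read b → write _, move left, go to p2
p2 | __[b]_aab   read b → write _, move left, go to p2
p2 | _[_]__aab   read _ → write b, move left, go to p0
p0 | [_]b__aab   read _ → write _, move right, go to p0
p0 | _[b]__aab   read b → write b, move right, go to p0
p0 | _b[_]_aab
After 17 steps: state p0, head at -1, tape b__aab.

state p0, head at -1, tape b__aab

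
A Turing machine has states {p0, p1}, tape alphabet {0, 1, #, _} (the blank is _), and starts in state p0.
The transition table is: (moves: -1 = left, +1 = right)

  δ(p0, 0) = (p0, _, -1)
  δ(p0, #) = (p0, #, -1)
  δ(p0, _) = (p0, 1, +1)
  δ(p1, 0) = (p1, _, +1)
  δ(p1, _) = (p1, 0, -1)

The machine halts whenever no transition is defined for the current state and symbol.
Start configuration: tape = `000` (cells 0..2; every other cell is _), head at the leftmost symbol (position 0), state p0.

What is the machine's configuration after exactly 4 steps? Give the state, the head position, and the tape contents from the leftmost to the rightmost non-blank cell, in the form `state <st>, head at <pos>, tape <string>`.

p0 | _[0]00   read 0 → write _, move -1, go to p0
p0 | [_]_00   read _ → write 1, move +1, go to p0
p0 | 1[_]00   read _ → write 1, move +1, go to p0
p0 | 11[0]0   read 0 → write _, move -1, go to p0
p0 | 1[1]_0
After 4 steps: state p0, head at 0, tape 11_0.

state p0, head at 0, tape 11_0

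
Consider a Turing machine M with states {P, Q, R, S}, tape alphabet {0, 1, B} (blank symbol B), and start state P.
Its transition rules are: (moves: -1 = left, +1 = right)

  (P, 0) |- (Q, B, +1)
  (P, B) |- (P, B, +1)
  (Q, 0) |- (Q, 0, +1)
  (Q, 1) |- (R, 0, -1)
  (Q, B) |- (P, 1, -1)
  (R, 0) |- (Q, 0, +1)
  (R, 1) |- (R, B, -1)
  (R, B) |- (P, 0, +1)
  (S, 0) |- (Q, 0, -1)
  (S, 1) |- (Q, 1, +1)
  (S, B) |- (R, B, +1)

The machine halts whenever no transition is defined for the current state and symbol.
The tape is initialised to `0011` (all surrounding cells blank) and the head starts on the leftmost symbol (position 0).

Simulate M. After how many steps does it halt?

15

P | [0]011BB   read 0 → write B, move +1, go to Q
Q | B[0]11BB   read 0 → write 0, move +1, go to Q
Q | B0[1]1BB   read 1 → write 0, move -1, go to R
R | B[0]01BB   read 0 → write 0, move +1, go to Q
Q | B0[0]1BB   read 0 → write 0, move +1, go to Q
Q | B00[1]BB   read 1 → write 0, move -1, go to R
R | B0[0]0BB   read 0 → write 0, move +1, go to Q
Q | B00[0]BB   read 0 → write 0, move +1, go to Q
Q | B000[B]B   read B → write 1, move -1, go to P
P | B00[0]1B   read 0 → write B, move +1, go to Q
Q | B00B[1]B   read 1 → write 0, move -1, go to R
R | B00[B]0B   read B → write 0, move +1, go to P
P | B000[0]B   read 0 → write B, move +1, go to Q
Q | B000B[B]   read B → write 1, move -1, go to P
P | B000[B]1   read B → write B, move +1, go to P
P | B000B[1]
M halts after 15 transitions.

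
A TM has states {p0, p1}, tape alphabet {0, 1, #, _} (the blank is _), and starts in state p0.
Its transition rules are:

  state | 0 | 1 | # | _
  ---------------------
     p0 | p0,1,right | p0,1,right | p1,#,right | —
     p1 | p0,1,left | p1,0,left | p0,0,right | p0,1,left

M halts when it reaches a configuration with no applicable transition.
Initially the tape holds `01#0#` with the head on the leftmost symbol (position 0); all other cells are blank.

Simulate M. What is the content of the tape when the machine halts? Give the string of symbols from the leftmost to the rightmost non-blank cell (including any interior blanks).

p0 | [0]1#0#__   read 0 → write 1, move right, go to p0
p0 | 1[1]#0#__   read 1 → write 1, move right, go to p0
p0 | 11[#]0#__   read # → write #, move right, go to p1
p1 | 11#[0]#__   read 0 → write 1, move left, go to p0
p0 | 11[#]1#__   read # → write #, move right, go to p1
p1 | 11#[1]#__   read 1 → write 0, move left, go to p1
p1 | 11[#]0#__   read # → write 0, move right, go to p0
p0 | 110[0]#__   read 0 → write 1, move right, go to p0
p0 | 1101[#]__   read # → write #, move right, go to p1
p1 | 1101#[_]_   read _ → write 1, move left, go to p0
p0 | 1101[#]1_   read # → write #, move right, go to p1
p1 | 1101#[1]_   read 1 → write 0, move left, go to p1
p1 | 1101[#]0_   read # → write 0, move right, go to p0
p0 | 11010[0]_   read 0 → write 1, move right, go to p0
p0 | 110101[_]
The non-blank tape span at halt is 110101.

110101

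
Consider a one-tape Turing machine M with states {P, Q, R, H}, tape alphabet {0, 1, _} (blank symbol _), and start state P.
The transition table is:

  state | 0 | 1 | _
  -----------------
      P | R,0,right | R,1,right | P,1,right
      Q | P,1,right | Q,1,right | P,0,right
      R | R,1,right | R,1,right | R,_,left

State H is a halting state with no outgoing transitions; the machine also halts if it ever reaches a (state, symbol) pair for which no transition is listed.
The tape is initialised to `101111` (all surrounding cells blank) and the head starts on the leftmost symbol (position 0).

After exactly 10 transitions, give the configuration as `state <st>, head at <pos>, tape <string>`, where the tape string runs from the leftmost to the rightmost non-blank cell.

P | [1]01111_   read 1 → write 1, move right, go to R
R | 1[0]1111_   read 0 → write 1, move right, go to R
R | 11[1]111_   read 1 → write 1, move right, go to R
R | 111[1]11_   read 1 → write 1, move right, go to R
R | 1111[1]1_   read 1 → write 1, move right, go to R
R | 11111[1]_   read 1 → write 1, move right, go to R
R | 111111[_]   read _ → write _, move left, go to R
R | 11111[1]_   read 1 → write 1, move right, go to R
R | 111111[_]   read _ → write _, move left, go to R
R | 11111[1]_   read 1 → write 1, move right, go to R
R | 111111[_]
After 10 steps: state R, head at 6, tape 111111.

state R, head at 6, tape 111111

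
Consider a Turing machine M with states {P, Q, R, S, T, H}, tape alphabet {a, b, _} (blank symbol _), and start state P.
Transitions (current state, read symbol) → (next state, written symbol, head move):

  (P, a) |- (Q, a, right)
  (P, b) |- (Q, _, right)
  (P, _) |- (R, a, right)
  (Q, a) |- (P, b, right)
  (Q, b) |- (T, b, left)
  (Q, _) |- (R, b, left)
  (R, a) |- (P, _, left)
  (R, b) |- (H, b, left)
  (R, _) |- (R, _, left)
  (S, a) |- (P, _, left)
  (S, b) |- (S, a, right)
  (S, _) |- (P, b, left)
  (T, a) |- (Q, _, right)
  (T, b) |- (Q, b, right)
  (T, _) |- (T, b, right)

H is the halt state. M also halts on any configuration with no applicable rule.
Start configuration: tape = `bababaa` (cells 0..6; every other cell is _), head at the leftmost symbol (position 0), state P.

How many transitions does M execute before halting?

state=P head=0 tape=[b]ababaa_   (P,b)→(Q,_,right)
state=Q head=1 tape=_[a]babaa_   (Q,a)→(P,b,right)
state=P head=2 tape=_b[b]abaa_   (P,b)→(Q,_,right)
state=Q head=3 tape=_b_[a]baa_   (Q,a)→(P,b,right)
state=P head=4 tape=_b_b[b]aa_   (P,b)→(Q,_,right)
state=Q head=5 tape=_b_b_[a]a_   (Q,a)→(P,b,right)
state=P head=6 tape=_b_b_b[a]_   (P,a)→(Q,a,right)
state=Q head=7 tape=_b_b_ba[_]   (Q,_)→(R,b,left)
state=R head=6 tape=_b_b_b[a]b   (R,a)→(P,_,left)
state=P head=5 tape=_b_b_[b]_b   (P,b)→(Q,_,right)
state=Q head=6 tape=_b_b__[_]b   (Q,_)→(R,b,left)
state=R head=5 tape=_b_b_[_]bb   (R,_)→(R,_,left)
state=R head=4 tape=_b_b[_]_bb   (R,_)→(R,_,left)
state=R head=3 tape=_b_[b]__bb   (R,b)→(H,b,left)
state=H head=2 tape=_b[_]b__bb
M halts after 14 transitions.

14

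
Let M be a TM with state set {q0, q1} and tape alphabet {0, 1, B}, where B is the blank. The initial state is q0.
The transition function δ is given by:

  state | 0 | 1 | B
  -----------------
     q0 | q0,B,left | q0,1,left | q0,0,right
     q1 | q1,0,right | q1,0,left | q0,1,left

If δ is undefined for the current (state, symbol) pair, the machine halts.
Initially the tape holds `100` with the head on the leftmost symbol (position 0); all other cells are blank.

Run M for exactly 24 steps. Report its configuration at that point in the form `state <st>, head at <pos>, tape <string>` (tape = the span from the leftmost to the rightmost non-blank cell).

q0 | BBBB[1]00   read 1 → write 1, move left, go to q0
q0 | BBB[B]100   read B → write 0, move right, go to q0
q0 | BBB0[1]00   read 1 → write 1, move left, go to q0
q0 | BBB[0]100   read 0 → write B, move left, go to q0
q0 | BB[B]B100   read B → write 0, move right, go to q0
q0 | BB0[B]100   read B → write 0, move right, go to q0
q0 | BB00[1]00   read 1 → write 1, move left, go to q0
q0 | BB0[0]100   read 0 → write B, move left, go to q0
q0 | BB[0]B100   read 0 → write B, move left, go to q0
q0 | B[B]BB100   read B → write 0, move right, go to q0
q0 | B0[B]B100   read B → write 0, move right, go to q0
q0 | B00[B]100   read B → write 0, move right, go to q0
q0 | B000[1]00   read 1 → write 1, move left, go to q0
q0 | B00[0]100   read 0 → write B, move left, go to q0
q0 | B0[0]B100   read 0 → write B, move left, go to q0
q0 | B[0]BB100   read 0 → write B, move left, go to q0
q0 | [B]BBB100   read B → write 0, move right, go to q0
q0 | 0[B]BB100   read B → write 0, move right, go to q0
q0 | 00[B]B100   read B → write 0, move right, go to q0
q0 | 000[B]100   read B → write 0, move right, go to q0
q0 | 0000[1]00   read 1 → write 1, move left, go to q0
q0 | 000[0]100   read 0 → write B, move left, go to q0
q0 | 00[0]B100   read 0 → write B, move left, go to q0
q0 | 0[0]BB100   read 0 → write B, move left, go to q0
q0 | [0]BBB100
After 24 steps: state q0, head at -4, tape 0BBB100.

state q0, head at -4, tape 0BBB100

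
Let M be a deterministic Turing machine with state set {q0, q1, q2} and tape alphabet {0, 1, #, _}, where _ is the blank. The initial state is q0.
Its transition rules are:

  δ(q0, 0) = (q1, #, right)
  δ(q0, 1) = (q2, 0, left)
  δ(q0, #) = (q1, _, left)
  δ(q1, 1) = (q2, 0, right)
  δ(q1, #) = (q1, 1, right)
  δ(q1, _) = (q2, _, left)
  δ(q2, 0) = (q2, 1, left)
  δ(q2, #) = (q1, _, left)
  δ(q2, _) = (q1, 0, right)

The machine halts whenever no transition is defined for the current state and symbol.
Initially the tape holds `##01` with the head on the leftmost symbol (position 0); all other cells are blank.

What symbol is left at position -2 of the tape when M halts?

state=q0 head=0 tape=____[#]#01   (q0,#)→(q1,_,left)
state=q1 head=-1 tape=___[_]_#01   (q1,_)→(q2,_,left)
state=q2 head=-2 tape=__[_]__#01   (q2,_)→(q1,0,right)
state=q1 head=-1 tape=__0[_]_#01   (q1,_)→(q2,_,left)
state=q2 head=-2 tape=__[0]__#01   (q2,0)→(q2,1,left)
state=q2 head=-3 tape=_[_]1__#01   (q2,_)→(q1,0,right)
state=q1 head=-2 tape=_0[1]__#01   (q1,1)→(q2,0,right)
state=q2 head=-1 tape=_00[_]_#01   (q2,_)→(q1,0,right)
state=q1 head=0 tape=_000[_]#01   (q1,_)→(q2,_,left)
state=q2 head=-1 tape=_00[0]_#01   (q2,0)→(q2,1,left)
state=q2 head=-2 tape=_0[0]1_#01   (q2,0)→(q2,1,left)
state=q2 head=-3 tape=_[0]11_#01   (q2,0)→(q2,1,left)
state=q2 head=-4 tape=[_]111_#01   (q2,_)→(q1,0,right)
state=q1 head=-3 tape=0[1]11_#01   (q1,1)→(q2,0,right)
state=q2 head=-2 tape=00[1]1_#01
Cell -2 holds 1 when M halts.

1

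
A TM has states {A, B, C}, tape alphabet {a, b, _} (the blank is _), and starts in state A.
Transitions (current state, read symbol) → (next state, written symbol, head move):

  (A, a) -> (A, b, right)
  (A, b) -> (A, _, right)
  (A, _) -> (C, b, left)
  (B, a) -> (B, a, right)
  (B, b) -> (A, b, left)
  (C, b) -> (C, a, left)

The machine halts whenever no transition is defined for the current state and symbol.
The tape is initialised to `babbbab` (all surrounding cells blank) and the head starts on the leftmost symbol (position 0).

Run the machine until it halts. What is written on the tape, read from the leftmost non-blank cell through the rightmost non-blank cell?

A | [b]abbbab_   read b → write _, move right, go to A
A | _[a]bbbab_   read a → write b, move right, go to A
A | _b[b]bbab_   read b → write _, move right, go to A
A | _b_[b]bab_   read b → write _, move right, go to A
A | _b__[b]ab_   read b → write _, move right, go to A
A | _b___[a]b_   read a → write b, move right, go to A
A | _b___b[b]_   read b → write _, move right, go to A
A | _b___b_[_]   read _ → write b, move left, go to C
C | _b___b[_]b
The non-blank tape span at halt is b___b_b.

b___b_b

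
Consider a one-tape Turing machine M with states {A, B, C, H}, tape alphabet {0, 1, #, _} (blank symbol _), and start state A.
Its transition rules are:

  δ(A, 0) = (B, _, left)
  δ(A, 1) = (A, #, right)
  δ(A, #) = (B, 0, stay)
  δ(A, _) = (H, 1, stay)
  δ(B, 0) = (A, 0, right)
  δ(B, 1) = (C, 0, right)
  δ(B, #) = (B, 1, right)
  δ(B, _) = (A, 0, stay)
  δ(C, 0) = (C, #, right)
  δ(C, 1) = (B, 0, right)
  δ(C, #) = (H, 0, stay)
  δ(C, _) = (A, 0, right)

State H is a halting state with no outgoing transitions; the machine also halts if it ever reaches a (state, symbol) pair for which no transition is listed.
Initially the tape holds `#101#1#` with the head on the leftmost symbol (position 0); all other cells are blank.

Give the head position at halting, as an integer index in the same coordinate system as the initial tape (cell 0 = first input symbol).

A | [#]101#1#_   read # → write 0, move stay, go to B
B | [0]101#1#_   read 0 → write 0, move right, go to A
A | 0[1]01#1#_   read 1 → write #, move right, go to A
A | 0#[0]1#1#_   read 0 → write _, move left, go to B
B | 0[#]_1#1#_   read # → write 1, move right, go to B
B | 01[_]1#1#_   read _ → write 0, move stay, go to A
A | 01[0]1#1#_   read 0 → write _, move left, go to B
B | 0[1]_1#1#_   read 1 → write 0, move right, go to C
C | 00[_]1#1#_   read _ → write 0, move right, go to A
A | 000[1]#1#_   read 1 → write #, move right, go to A
A | 000#[#]1#_   read # → write 0, move stay, go to B
B | 000#[0]1#_   read 0 → write 0, move right, go to A
A | 000#0[1]#_   read 1 → write #, move right, go to A
A | 000#0#[#]_   read # → write 0, move stay, go to B
B | 000#0#[0]_   read 0 → write 0, move right, go to A
A | 000#0#0[_]   read _ → write 1, move stay, go to H
H | 000#0#0[1]
At halt the head is at cell 7.

7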